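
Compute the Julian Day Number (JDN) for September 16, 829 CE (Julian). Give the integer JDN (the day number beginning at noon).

2024109

In the proleptic Gregorian calendar the same day is 20 September 829.
JDN 2299161 is 15 October 1582 CE (Gregorian); the target day is −275052 days from there, so JDN = 2024109.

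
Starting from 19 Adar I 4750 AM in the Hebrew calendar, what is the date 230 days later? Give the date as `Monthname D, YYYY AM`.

Tishrei 13, 4751 AM

Counting 230 days forward from JDN 2082702 reaches JDN 2082932, which is Tishrei 13, 4751 AM.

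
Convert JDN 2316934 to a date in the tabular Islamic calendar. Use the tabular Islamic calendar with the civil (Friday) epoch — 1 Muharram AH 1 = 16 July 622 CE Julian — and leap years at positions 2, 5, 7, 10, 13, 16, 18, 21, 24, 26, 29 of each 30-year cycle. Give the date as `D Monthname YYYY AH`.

The Gregorian equivalent of JDN 2316934 is 13 June 1631.
In the tabular Islamic calendar that day is 13 Dhu al-Qa'dah 1040 AH.

13 Dhu al-Qa'dah 1040 AH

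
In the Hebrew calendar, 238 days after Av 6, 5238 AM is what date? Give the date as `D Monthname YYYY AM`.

8 Adar II 5239 AM

JDN of Av 6, 5238 AM = 2261084.
2261084 + 238 = 2261322.
JDN 2261322 in the Hebrew calendar is 8 Adar II 5239 AM.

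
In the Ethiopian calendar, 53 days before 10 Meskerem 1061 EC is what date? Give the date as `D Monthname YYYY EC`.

Counting 53 days back from JDN 2111395 reaches JDN 2111342, which is 22 Hamle 1060 EC.

22 Hamle 1060 EC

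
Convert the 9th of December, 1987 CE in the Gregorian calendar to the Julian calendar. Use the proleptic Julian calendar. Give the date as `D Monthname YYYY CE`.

26 November 1987 CE

For dates in this range the Gregorian date is 13 days ahead of the Julian.
9 December 1987 Gregorian − 13 days → 26 November 1987 Julian.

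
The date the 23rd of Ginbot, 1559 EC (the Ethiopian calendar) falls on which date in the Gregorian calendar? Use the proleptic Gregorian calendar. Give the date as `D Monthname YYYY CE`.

28 May 1567 CE

Both dates share Julian Day Number 2293542; in the Gregorian calendar that is 28 May 1567 CE.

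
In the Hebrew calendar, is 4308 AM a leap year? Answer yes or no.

Hebrew year 4308 is year 14 of its 19-year Metonic cycle; leap years are at positions 3, 6, 8, 11, 14, 17, 19, so it is a leap year (13 months).

yes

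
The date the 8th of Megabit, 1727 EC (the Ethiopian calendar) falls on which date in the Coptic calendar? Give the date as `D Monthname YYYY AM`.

8 Paremhat 1451 AM

The source date corresponds to 15 March 1735 in the Gregorian calendar (JDN 2354829).
That day falls on 8 Paremhat 1451 AM in the Coptic calendar.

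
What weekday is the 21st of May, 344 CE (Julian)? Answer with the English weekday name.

This is JDN 1846845 (22 May 344 Gregorian).
JDN 1846845 mod 7 = 0, and JDN 0 was a Monday, so this is a Monday.

Monday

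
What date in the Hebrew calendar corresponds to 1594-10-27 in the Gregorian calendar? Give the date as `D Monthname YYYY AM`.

Julian Day Number of the source date = 2303556.
Converting JDN 2303556 to the Hebrew calendar gives 13 Cheshvan 5355 AM.

13 Cheshvan 5355 AM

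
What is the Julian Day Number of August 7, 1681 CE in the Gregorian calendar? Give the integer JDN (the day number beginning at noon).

JDN 2400001 is 17 November 1858 CE (Gregorian), MJD 0; the target day is −64749 days from there, so JDN = 2335252.

2335252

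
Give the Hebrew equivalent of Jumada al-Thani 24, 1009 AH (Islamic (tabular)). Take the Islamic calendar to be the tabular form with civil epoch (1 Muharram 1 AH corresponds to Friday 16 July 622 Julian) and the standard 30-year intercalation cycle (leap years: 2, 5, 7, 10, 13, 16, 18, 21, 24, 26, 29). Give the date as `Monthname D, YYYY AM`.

Tevet 26, 5361 AM

Both dates share Julian Day Number 2305813; in the Hebrew calendar that is 26 Tevet 5361 AM.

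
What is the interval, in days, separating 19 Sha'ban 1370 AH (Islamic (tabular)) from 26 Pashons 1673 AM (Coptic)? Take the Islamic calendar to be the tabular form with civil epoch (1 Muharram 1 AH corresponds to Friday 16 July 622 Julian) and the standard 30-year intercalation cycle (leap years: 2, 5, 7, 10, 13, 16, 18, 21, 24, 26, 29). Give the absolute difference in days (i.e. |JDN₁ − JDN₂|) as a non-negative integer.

2200

JDN of the first date = 2433793.
JDN of the second date = 2435993.
|2435993 − 2433793| = 2200.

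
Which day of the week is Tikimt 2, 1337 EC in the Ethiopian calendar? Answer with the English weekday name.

In the proleptic Gregorian calendar this is 7 October 1344 (JDN 2212226).
2212226 ≡ 2 (mod 7); counting from Monday = 0 gives Wednesday.

Wednesday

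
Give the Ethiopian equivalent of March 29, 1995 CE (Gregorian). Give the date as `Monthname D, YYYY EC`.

Megabit 20, 1987 EC

Both dates share Julian Day Number 2449806; in the Ethiopian calendar that is 20 Megabit 1987 EC.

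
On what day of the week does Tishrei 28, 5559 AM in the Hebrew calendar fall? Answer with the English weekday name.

Monday

In the Gregorian calendar this is 8 October 1798 (JDN 2378047).
2378047 ≡ 0 (mod 7); counting from Monday = 0 gives Monday.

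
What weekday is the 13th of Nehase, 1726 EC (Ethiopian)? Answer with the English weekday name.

Tuesday

This is JDN 2354619 (17 August 1734 Gregorian).
2354619 ≡ 1 (mod 7); counting from Monday = 0 gives Tuesday.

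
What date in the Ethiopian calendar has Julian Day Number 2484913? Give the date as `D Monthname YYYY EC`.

3 Ginbot 2083 EC

JDN 2484913 is 11 May 2091 in the Gregorian calendar.
In the Ethiopian calendar that day is 3 Ginbot 2083 EC.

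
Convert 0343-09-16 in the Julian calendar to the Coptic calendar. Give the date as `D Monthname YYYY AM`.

Julian Day Number of the source date = 1846597.
Converting JDN 1846597 to the Coptic calendar gives 18 Thout 60 AM.

18 Thout 60 AM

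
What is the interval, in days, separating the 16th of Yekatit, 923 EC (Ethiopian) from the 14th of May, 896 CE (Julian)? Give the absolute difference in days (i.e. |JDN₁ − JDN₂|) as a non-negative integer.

12690

JDN of the first date = 2061146.
JDN of the second date = 2048456.
|2048456 − 2061146| = 12690.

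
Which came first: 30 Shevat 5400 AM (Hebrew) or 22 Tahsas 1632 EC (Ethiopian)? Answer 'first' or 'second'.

The two dates have Julian Day Numbers 2320111 and 2320055 respectively.
Since 2320055 < 2320111, the second date comes first.

second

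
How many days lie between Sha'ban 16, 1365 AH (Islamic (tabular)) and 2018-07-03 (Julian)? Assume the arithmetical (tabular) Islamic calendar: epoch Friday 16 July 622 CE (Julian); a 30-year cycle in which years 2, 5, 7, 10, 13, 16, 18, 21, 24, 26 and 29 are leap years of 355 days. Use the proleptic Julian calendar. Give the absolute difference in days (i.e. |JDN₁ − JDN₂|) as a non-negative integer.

First date → JDN 2432018; second date → JDN 2458316.
The interval is |2432018 − 2458316| = 26298 days.

26298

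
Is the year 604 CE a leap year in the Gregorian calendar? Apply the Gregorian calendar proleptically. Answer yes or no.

yes

604 is divisible by 4 and not by 100, so it is a leap year.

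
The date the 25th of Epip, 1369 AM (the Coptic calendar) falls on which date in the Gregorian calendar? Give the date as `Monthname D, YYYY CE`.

Both dates share Julian Day Number 2325016; in the Gregorian calendar that is 29 July 1653 CE.

July 29, 1653 CE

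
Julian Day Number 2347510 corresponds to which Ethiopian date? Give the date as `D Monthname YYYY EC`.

The Gregorian equivalent of JDN 2347510 is 1 March 1715.
In the Ethiopian calendar that day is 24 Yekatit 1707 EC.

24 Yekatit 1707 EC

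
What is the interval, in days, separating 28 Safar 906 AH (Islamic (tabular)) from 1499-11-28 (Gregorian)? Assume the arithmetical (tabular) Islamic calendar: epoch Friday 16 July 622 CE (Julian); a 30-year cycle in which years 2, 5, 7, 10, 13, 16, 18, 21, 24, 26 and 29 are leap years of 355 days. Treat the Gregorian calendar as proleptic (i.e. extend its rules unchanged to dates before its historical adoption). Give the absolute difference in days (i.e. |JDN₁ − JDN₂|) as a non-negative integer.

JDN of the first date = 2269199.
JDN of the second date = 2268890.
|2268890 − 2269199| = 309.

309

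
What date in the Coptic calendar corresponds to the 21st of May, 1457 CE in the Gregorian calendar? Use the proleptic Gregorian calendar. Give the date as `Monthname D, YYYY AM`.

Both dates share Julian Day Number 2253359; in the Coptic calendar that is 17 Pashons 1173 AM.

Pashons 17, 1173 AM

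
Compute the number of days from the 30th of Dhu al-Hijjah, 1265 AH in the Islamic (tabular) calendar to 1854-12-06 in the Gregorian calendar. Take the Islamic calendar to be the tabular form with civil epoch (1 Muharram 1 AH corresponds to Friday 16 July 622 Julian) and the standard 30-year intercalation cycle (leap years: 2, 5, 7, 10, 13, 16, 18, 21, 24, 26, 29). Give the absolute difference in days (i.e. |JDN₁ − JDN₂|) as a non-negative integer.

1846

JDN of the first date = 2396713.
JDN of the second date = 2398559.
|2398559 − 2396713| = 1846.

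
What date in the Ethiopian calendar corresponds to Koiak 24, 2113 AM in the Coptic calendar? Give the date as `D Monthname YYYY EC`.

Both dates share Julian Day Number 2596551; in the Ethiopian calendar that is 24 Tahsas 2389 EC.

24 Tahsas 2389 EC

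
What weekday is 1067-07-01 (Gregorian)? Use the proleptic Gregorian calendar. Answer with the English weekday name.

2110955 ≡ 0 (mod 7); counting from Monday = 0 gives Monday.

Monday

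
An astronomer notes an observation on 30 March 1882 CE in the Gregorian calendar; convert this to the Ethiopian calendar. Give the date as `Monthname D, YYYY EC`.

Both dates share Julian Day Number 2408535; in the Ethiopian calendar that is 22 Megabit 1874 EC.

Megabit 22, 1874 EC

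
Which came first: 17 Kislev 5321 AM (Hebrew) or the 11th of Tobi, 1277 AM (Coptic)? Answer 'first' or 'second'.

The two dates have Julian Day Numbers 2291188 and 2291219 respectively.
Since 2291188 < 2291219, the first date comes first.

first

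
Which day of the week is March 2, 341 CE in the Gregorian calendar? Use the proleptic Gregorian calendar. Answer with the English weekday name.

Sunday

Since JDN mod 7 = 6 (0 = Monday), the day is Sunday.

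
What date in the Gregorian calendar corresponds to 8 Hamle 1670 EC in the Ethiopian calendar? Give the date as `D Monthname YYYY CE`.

12 July 1678 CE

Both dates share Julian Day Number 2334130; in the Gregorian calendar that is 12 July 1678 CE.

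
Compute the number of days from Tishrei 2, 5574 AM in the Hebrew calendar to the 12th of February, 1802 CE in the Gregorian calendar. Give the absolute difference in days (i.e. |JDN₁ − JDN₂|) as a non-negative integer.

4244

First date → JDN 2383513; second date → JDN 2379269.
The interval is |2383513 − 2379269| = 4244 days.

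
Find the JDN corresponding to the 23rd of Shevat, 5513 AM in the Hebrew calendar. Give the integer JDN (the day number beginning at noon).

2361358

In the Gregorian calendar the same day is 28 January 1753.
JDN 2400001 is 17 November 1858 CE (Gregorian), MJD 0; the target day is −38643 days from there, so JDN = 2361358.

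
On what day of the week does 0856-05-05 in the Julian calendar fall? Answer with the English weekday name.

Tuesday

In the proleptic Gregorian calendar this is 9 May 856 (JDN 2033837).
JDN 2033837 mod 7 = 1, and JDN 0 was a Monday, so this is a Tuesday.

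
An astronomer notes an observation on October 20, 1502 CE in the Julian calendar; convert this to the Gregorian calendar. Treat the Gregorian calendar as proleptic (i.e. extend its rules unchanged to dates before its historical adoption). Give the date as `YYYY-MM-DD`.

1502-10-30

The Julian–Gregorian offset here is 10 days (Julian trailing).
20 October 1502 Julian + 10 days → 30 October 1502 Gregorian.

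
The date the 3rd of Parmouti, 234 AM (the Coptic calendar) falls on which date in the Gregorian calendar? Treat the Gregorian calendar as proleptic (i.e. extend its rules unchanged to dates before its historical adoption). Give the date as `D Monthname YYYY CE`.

31 March 518 CE

Both dates share Julian Day Number 1910345; in the Gregorian calendar that is 31 March 518 CE.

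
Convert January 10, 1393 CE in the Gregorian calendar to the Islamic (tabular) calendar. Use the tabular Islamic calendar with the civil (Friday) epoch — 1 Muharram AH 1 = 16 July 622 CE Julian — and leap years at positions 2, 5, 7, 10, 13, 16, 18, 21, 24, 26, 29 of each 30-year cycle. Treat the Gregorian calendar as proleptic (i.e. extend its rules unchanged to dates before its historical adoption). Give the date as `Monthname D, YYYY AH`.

Safar 17, 795 AH

Both dates share Julian Day Number 2229853; in the tabular Islamic calendar that is 17 Safar 795 AH.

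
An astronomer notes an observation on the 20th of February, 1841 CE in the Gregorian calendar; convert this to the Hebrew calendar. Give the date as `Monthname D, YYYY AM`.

Shevat 29, 5601 AM

Both dates share Julian Day Number 2393522; in the Hebrew calendar that is 29 Shevat 5601 AM.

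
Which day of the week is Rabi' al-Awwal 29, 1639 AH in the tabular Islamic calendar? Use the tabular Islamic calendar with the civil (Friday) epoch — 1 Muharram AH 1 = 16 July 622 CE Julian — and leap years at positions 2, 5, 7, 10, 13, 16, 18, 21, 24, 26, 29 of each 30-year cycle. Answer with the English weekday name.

Sunday

Equivalently 5 January 2212 Gregorian, JDN 2528980.
2528980 ≡ 6 (mod 7); counting from Monday = 0 gives Sunday.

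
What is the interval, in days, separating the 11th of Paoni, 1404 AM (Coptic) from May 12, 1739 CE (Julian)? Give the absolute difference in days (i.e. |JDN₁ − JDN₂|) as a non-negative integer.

18603

First date → JDN 2337756; second date → JDN 2356359.
The interval is |2337756 − 2356359| = 18603 days.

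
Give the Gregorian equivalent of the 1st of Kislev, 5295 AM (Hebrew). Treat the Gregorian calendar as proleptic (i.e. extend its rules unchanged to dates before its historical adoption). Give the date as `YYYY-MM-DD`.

1534-11-18

Julian Day Number of the source date = 2281663.
Converting JDN 2281663 to the Gregorian calendar gives 18 November 1534 CE.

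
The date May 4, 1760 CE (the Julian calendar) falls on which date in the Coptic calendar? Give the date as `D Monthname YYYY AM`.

9 Pashons 1476 AM

Julian Day Number of the source date = 2364022.
Converting JDN 2364022 to the Coptic calendar gives 9 Pashons 1476 AM.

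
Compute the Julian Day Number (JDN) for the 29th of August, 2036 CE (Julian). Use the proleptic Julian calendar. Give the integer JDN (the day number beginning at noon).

In the Gregorian calendar the same day is 11 September 2036.
JDN 2299161 is 15 October 1582 CE (Gregorian); the target day is +165787 days from there, so JDN = 2464948.

2464948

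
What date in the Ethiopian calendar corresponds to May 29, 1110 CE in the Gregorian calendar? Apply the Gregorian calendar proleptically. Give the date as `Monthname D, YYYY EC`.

Ginbot 27, 1102 EC

Julian Day Number of the source date = 2126627.
Converting JDN 2126627 to the Ethiopian calendar gives 27 Ginbot 1102 EC.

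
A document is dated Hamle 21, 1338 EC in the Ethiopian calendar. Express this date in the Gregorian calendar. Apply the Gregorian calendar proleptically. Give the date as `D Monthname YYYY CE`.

23 July 1346 CE

Both dates share Julian Day Number 2212880; in the Gregorian calendar that is 23 July 1346 CE.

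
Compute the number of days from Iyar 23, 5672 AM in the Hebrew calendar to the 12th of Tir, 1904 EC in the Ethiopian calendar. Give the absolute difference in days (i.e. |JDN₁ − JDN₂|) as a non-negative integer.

JDN of the first date = 2419533.
JDN of the second date = 2419423.
|2419423 − 2419533| = 110.

110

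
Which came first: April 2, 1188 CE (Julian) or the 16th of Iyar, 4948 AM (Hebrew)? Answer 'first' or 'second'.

The two dates have Julian Day Numbers 2155067 and 2155110 respectively.
Since 2155067 < 2155110, the first date comes first.

first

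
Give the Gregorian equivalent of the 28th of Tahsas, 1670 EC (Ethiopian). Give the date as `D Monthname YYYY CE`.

3 January 1678 CE

Julian Day Number of the source date = 2333940.
Converting JDN 2333940 to the Gregorian calendar gives 3 January 1678 CE.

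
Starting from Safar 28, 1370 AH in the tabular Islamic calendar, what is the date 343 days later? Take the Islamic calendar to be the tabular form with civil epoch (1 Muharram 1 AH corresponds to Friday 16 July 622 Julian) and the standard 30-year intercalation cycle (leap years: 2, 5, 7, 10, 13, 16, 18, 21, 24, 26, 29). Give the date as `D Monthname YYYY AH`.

17 Safar 1371 AH

Counting 343 days forward from JDN 2433625 reaches JDN 2433968, which is 17 Safar 1371 AH.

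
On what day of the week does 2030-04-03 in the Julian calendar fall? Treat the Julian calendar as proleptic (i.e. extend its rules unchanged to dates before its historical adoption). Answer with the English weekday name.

This is JDN 2462608 (16 April 2030 Gregorian).
2462608 ≡ 1 (mod 7); counting from Monday = 0 gives Tuesday.

Tuesday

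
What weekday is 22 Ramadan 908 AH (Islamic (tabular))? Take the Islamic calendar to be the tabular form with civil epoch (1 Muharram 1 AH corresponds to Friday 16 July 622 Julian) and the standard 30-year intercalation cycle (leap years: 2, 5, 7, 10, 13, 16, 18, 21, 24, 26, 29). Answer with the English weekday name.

Equivalently 31 March 1503 Gregorian, JDN 2270108.
Since JDN mod 7 = 1 (0 = Monday), the day is Tuesday.

Tuesday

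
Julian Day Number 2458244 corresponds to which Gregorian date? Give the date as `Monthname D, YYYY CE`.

May 5, 2018 CE

Counting from JDN 2299161 = 15 Oct 1582 gives an offset of 159083 days.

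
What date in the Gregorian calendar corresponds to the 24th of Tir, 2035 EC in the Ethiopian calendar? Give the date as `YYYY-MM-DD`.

2043-02-01

Both dates share Julian Day Number 2467282; in the Gregorian calendar that is 1 February 2043 CE.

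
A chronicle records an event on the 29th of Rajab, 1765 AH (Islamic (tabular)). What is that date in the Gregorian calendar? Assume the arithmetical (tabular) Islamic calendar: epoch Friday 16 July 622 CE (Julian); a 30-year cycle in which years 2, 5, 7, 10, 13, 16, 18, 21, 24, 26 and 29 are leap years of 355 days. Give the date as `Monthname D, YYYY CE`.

August 1, 2334 CE

Julian Day Number of the source date = 2573748.
Converting JDN 2573748 to the Gregorian calendar gives 1 August 2334 CE.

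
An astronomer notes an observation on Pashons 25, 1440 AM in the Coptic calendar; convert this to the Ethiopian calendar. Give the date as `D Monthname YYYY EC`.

25 Ginbot 1716 EC

Julian Day Number of the source date = 2350889.
Converting JDN 2350889 to the Ethiopian calendar gives 25 Ginbot 1716 EC.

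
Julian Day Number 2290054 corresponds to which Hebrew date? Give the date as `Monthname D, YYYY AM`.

Kislev 6, 5318 AM

JDN 2290054 is 8 November 1557 in the proleptic Gregorian calendar.
In the Hebrew calendar that day is Kislev 6, 5318 AM.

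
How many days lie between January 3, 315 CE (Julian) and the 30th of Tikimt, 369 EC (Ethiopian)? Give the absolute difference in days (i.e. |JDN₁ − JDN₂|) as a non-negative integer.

22578

JDN of the first date = 1836114.
JDN of the second date = 1858692.
|1858692 − 1836114| = 22578.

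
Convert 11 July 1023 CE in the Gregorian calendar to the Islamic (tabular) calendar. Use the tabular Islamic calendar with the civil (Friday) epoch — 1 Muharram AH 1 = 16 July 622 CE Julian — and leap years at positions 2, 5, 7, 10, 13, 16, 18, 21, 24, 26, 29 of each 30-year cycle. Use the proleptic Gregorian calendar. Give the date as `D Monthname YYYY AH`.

Julian Day Number of the source date = 2094894.
Converting JDN 2094894 to the tabular Islamic calendar gives 13 Rabi' al-Thani 414 AH.

13 Rabi' al-Thani 414 AH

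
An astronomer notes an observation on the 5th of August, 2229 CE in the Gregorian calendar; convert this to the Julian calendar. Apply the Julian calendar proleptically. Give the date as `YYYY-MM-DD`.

At this point the Julian calendar is 15 days behind the Gregorian.
5 August 2229 Gregorian − 15 days → 21 July 2229 Julian.

2229-07-21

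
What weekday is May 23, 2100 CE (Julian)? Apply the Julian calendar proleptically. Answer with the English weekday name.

Sunday

Equivalently 6 June 2100 Gregorian, JDN 2488226.
Since JDN mod 7 = 6 (0 = Monday), the day is Sunday.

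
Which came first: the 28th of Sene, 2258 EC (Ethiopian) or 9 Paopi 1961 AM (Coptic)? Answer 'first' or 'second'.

Converting both to JDN: 2548887 vs 2540958; the smaller is the second.

second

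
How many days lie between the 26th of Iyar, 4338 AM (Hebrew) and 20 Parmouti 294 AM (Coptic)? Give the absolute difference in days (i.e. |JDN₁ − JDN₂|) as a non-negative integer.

33

JDN of the first date = 1932310.
JDN of the second date = 1932277.
|1932277 − 1932310| = 33.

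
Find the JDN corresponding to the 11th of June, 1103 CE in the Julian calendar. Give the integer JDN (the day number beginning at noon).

Equivalently 18 June 1103 (proleptic Gregorian).
JDN 2451545 is 1 January 2000 CE (Gregorian); the target day is −327455 days from there, so JDN = 2124090.

2124090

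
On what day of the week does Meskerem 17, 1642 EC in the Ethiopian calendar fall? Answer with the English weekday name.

Friday

This is JDN 2323612 (24 September 1649 Gregorian).
2323612 ≡ 4 (mod 7); counting from Monday = 0 gives Friday.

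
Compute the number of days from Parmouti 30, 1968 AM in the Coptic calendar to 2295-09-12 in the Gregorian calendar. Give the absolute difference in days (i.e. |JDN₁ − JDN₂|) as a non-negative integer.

First date → JDN 2543716; second date → JDN 2559546.
The interval is |2543716 − 2559546| = 15830 days.

15830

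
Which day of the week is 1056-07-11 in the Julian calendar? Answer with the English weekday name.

Thursday

This is JDN 2106954 (17 July 1056 Gregorian).
JDN 2106954 mod 7 = 3, and JDN 0 was a Monday, so this is a Thursday.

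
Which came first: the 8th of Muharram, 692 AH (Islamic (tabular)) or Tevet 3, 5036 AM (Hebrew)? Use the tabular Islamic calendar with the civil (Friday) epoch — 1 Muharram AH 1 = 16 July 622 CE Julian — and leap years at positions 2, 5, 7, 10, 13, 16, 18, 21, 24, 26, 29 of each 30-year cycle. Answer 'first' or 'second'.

second

First date → JDN 2193314; second date → JDN 2187107.
JDN 2187107 < JDN 2193314, so the second date is earlier.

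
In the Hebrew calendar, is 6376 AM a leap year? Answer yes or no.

yes

Hebrew year 6376 is year 11 of its 19-year Metonic cycle; leap years are at positions 3, 6, 8, 11, 14, 17, 19, so it is a leap year (13 months).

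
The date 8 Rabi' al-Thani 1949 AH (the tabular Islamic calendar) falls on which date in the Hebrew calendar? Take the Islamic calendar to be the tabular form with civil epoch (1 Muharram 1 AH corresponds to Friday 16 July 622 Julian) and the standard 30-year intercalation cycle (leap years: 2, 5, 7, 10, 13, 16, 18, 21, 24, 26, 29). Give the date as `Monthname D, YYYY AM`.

Cheshvan 9, 6273 AM

Both dates share Julian Day Number 2638842; in the Hebrew calendar that is 9 Cheshvan 6273 AM.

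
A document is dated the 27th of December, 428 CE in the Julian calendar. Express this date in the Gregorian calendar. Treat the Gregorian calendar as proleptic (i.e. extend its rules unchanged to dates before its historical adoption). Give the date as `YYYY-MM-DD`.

0428-12-28

The Julian–Gregorian offset here is 1 day (Julian trailing).
27 December 428 Julian + 1 day → 28 December 428 Gregorian.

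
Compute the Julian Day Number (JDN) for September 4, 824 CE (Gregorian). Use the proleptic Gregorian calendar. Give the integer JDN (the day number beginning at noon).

JDN 2400001 is 17 November 1858 CE (Gregorian), MJD 0; the target day is −377734 days from there, so JDN = 2022267.

2022267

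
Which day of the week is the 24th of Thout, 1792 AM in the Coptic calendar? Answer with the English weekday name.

In the Gregorian calendar this is 5 October 2075 (JDN 2479216).
2479216 ≡ 5 (mod 7); counting from Monday = 0 gives Saturday.

Saturday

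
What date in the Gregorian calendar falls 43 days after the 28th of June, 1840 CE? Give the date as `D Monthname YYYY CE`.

10 August 1840 CE

Counting 43 days forward from JDN 2393285 reaches JDN 2393328, which is 10 August 1840 CE.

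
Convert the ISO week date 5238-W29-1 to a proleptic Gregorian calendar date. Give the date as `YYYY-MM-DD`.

5238-07-19

ISO week 1 of 5238 is the week containing the first Thursday of 5238.
Week 29, day 1 (Monday) lands on 5238-07-19.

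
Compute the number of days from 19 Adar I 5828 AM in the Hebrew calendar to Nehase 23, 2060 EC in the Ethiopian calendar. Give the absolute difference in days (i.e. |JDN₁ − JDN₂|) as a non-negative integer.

189

First date → JDN 2476434; second date → JDN 2476623.
The interval is |2476434 − 2476623| = 189 days.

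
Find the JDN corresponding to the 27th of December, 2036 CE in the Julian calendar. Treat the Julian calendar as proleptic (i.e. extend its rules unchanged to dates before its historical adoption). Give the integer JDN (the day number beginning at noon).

2465068

Equivalently 9 January 2037 (Gregorian).
JDN 2299161 is 15 October 1582 CE (Gregorian); the target day is +165907 days from there, so JDN = 2465068.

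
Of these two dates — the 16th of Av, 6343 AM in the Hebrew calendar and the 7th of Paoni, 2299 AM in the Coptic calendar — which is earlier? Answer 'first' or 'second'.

second

First date → JDN 2664688; second date → JDN 2664650.
JDN 2664650 < JDN 2664688, so the second date is earlier.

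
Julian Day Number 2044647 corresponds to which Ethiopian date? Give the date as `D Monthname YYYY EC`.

JDN 2044647 is 13 December 885 in the proleptic Gregorian calendar.
In the Ethiopian calendar that day is 13 Tahsas 878 EC.

13 Tahsas 878 EC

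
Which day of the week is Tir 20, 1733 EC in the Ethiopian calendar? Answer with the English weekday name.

Thursday

Equivalently 26 January 1741 Gregorian, JDN 2356973.
2356973 ≡ 3 (mod 7); counting from Monday = 0 gives Thursday.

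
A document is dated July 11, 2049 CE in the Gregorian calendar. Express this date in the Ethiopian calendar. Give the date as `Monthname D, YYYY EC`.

Hamle 4, 2041 EC

Julian Day Number of the source date = 2469634.
Converting JDN 2469634 to the Ethiopian calendar gives 4 Hamle 2041 EC.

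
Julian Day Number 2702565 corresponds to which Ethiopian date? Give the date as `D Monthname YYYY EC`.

26 Megabit 2679 EC

The Gregorian equivalent of JDN 2702565 is 9 April 2687.
In the Ethiopian calendar that day is 26 Megabit 2679 EC.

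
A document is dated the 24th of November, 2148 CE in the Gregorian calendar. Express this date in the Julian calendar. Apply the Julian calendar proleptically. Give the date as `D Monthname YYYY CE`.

10 November 2148 CE

At this point the Julian calendar is 14 days behind the Gregorian.
24 November 2148 Gregorian − 14 days → 10 November 2148 Julian.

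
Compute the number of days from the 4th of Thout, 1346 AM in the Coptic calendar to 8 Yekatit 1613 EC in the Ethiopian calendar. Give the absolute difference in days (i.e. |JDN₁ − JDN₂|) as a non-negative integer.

First date → JDN 2316294; second date → JDN 2313161.
The interval is |2316294 − 2313161| = 3133 days.

3133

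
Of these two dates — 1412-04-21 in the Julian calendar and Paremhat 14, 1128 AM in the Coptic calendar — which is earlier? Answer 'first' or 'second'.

second

The two dates have Julian Day Numbers 2236902 and 2236860 respectively.
Since 2236860 < 2236902, the second date comes first.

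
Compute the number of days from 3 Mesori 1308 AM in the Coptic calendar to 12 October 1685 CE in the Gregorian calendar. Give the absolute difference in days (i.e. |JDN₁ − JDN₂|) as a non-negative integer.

First date → JDN 2302744; second date → JDN 2336779.
The interval is |2302744 − 2336779| = 34035 days.

34035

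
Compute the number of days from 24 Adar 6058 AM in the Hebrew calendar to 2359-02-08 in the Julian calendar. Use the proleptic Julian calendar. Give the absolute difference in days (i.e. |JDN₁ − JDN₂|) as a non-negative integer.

22266

First date → JDN 2560455; second date → JDN 2582721.
The interval is |2560455 − 2582721| = 22266 days.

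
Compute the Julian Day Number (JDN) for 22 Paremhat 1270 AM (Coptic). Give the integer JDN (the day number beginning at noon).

Equivalently 28 March 1554 (proleptic Gregorian).
JDN 2299161 is 15 October 1582 CE (Gregorian); the target day is −10428 days from there, so JDN = 2288733.

2288733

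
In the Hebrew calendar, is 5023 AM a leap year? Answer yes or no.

no

Hebrew year 5023 is year 7 of its 19-year Metonic cycle; leap years are at positions 3, 6, 8, 11, 14, 17, 19, so it is a common year (12 months).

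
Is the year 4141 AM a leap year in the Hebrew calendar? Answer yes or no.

no

Hebrew year 4141 is year 18 of its 19-year Metonic cycle; leap years are at positions 3, 6, 8, 11, 14, 17, 19, so it is a common year (12 months).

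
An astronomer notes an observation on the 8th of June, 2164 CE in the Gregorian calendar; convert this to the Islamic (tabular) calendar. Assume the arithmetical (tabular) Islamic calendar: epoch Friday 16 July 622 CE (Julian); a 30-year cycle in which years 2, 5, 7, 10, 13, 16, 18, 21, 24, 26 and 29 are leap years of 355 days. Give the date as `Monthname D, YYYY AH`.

Rabi' al-Awwal 17, 1590 AH

Julian Day Number of the source date = 2511604.
Converting JDN 2511604 to the tabular Islamic calendar gives 17 Rabi' al-Awwal 1590 AH.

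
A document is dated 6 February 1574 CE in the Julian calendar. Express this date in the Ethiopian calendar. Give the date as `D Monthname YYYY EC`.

The source date corresponds to 16 February 1574 in the proleptic Gregorian calendar (JDN 2295998).
That day falls on 12 Yekatit 1566 EC in the Ethiopian calendar.

12 Yekatit 1566 EC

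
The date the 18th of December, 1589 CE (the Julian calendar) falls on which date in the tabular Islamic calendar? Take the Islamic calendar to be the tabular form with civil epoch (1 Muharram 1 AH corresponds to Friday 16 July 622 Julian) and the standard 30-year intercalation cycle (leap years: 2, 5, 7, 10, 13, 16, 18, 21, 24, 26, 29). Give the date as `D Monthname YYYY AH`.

Both dates share Julian Day Number 2301792; in the tabular Islamic calendar that is 19 Safar 998 AH.

19 Safar 998 AH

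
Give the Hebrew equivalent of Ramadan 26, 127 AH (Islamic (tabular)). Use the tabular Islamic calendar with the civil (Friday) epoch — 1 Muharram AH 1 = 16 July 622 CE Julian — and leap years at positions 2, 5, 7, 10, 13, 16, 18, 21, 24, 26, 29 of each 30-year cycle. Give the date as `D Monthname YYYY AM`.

The source date corresponds to 5 July 745 in the proleptic Gregorian calendar (JDN 1993351).
That day falls on 26 Tammuz 4505 AM in the Hebrew calendar.

26 Tammuz 4505 AM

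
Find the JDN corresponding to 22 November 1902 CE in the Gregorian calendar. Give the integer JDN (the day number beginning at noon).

JDN 2400001 is 17 November 1858 CE (Gregorian), MJD 0; the target day is +16075 days from there, so JDN = 2416076.

2416076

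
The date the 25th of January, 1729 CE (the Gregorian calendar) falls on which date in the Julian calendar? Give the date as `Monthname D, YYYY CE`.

At this point the Julian calendar is 11 days behind the Gregorian.
25 January 1729 Gregorian − 11 days → 14 January 1729 Julian.

January 14, 1729 CE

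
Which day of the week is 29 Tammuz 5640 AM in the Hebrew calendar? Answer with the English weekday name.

Equivalently 8 July 1880 Gregorian, JDN 2407905.
2407905 ≡ 3 (mod 7); counting from Monday = 0 gives Thursday.

Thursday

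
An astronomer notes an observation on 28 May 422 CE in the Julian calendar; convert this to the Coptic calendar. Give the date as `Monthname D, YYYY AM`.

Paoni 3, 138 AM

Julian Day Number of the source date = 1875341.
Converting JDN 1875341 to the Coptic calendar gives 3 Paoni 138 AM.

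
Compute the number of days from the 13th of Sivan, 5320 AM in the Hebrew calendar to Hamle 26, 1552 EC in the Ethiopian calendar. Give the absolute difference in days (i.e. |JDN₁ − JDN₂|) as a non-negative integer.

43

First date → JDN 2291006; second date → JDN 2291049.
The interval is |2291006 − 2291049| = 43 days.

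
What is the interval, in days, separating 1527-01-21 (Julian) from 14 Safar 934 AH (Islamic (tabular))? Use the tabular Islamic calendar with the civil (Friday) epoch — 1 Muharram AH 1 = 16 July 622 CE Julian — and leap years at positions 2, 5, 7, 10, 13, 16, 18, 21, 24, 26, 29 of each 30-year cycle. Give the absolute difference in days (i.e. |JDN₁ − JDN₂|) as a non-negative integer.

292

First date → JDN 2278815; second date → JDN 2279107.
The interval is |2278815 − 2279107| = 292 days.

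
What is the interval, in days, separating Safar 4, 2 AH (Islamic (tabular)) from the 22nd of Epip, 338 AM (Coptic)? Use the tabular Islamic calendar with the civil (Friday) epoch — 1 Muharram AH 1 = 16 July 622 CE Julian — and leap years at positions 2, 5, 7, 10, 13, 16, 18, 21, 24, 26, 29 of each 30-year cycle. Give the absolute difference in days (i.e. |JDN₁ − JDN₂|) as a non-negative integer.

387

First date → JDN 1948827; second date → JDN 1948440.
The interval is |1948827 − 1948440| = 387 days.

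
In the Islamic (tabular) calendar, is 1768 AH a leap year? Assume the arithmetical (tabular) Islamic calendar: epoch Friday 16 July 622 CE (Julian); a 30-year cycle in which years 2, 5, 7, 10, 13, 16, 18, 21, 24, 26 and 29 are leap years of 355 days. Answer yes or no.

no

Year 1768 AH is year 28 of its 30-year cycle; leap positions are 2, 5, 7, 10, 13, 16, 18, 21, 24, 26, 29, so it is a common year (354 days).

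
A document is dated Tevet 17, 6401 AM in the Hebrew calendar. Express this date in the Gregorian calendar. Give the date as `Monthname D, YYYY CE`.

Both dates share Julian Day Number 2685656; in the Gregorian calendar that is 22 December 2640 CE.

December 22, 2640 CE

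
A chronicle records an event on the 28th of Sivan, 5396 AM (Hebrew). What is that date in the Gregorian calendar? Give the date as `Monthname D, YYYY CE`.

July 1, 1636 CE

Both dates share Julian Day Number 2318779; in the Gregorian calendar that is 1 July 1636 CE.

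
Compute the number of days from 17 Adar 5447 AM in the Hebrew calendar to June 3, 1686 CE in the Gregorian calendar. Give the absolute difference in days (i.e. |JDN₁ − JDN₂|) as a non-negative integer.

First date → JDN 2337285; second date → JDN 2337013.
The interval is |2337285 − 2337013| = 272 days.

272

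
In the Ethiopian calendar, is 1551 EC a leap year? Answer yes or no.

yes

1551 mod 4 = 3; in the Ethiopian calendar a year is leap when year mod 4 = 3, so it is a leap year.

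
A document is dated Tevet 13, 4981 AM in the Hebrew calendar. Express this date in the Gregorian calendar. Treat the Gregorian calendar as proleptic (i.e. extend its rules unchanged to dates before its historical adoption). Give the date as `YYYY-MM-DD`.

1220-12-16

Both dates share Julian Day Number 2167006; in the Gregorian calendar that is 16 December 1220 CE.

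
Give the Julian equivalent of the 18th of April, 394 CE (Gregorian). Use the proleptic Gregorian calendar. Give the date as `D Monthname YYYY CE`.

17 April 394 CE

The Julian–Gregorian offset here is 1 day (Julian trailing).
18 April 394 Gregorian − 1 day → 17 April 394 Julian.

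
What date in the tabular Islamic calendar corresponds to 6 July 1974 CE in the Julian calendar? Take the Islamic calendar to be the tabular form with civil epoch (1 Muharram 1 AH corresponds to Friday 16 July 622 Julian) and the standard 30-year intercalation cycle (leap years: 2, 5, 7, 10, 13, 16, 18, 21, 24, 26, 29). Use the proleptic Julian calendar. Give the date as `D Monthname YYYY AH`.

28 Jumada al-Thani 1394 AH

Both dates share Julian Day Number 2442248; in the tabular Islamic calendar that is 28 Jumada al-Thani 1394 AH.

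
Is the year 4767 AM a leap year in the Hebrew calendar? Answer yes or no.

Hebrew year 4767 is year 17 of its 19-year Metonic cycle; leap years are at positions 3, 6, 8, 11, 14, 17, 19, so it is a leap year (13 months).

yes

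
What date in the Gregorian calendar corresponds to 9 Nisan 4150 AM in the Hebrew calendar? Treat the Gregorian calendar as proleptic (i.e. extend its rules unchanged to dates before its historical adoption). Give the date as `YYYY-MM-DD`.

Both dates share Julian Day Number 1863605; in the Gregorian calendar that is 11 April 390 CE.

0390-04-11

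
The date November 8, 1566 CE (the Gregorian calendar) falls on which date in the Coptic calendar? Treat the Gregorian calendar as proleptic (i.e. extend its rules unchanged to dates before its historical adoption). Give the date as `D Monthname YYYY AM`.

Both dates share Julian Day Number 2293341; in the Coptic calendar that is 2 Hathor 1283 AM.

2 Hathor 1283 AM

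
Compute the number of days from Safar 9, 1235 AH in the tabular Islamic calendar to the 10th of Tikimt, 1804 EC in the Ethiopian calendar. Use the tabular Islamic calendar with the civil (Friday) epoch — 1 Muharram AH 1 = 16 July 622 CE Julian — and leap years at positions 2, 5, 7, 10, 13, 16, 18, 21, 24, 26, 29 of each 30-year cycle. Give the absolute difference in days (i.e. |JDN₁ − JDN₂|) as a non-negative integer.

2960

First date → JDN 2385766; second date → JDN 2382806.
The interval is |2385766 − 2382806| = 2960 days.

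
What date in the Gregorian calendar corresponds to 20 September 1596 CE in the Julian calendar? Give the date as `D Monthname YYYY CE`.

The Julian–Gregorian offset here is 10 days (Julian trailing).
20 September 1596 Julian + 10 days → 30 September 1596 Gregorian.

30 September 1596 CE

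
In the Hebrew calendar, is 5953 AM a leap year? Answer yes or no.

yes

Hebrew year 5953 is year 6 of its 19-year Metonic cycle; leap years are at positions 3, 6, 8, 11, 14, 17, 19, so it is a leap year (13 months).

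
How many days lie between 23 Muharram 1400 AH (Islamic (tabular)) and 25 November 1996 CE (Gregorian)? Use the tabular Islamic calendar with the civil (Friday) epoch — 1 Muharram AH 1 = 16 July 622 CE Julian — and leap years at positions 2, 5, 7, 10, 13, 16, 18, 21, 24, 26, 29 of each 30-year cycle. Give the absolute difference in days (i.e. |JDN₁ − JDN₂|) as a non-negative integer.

First date → JDN 2444221; second date → JDN 2450413.
The interval is |2444221 − 2450413| = 6192 days.

6192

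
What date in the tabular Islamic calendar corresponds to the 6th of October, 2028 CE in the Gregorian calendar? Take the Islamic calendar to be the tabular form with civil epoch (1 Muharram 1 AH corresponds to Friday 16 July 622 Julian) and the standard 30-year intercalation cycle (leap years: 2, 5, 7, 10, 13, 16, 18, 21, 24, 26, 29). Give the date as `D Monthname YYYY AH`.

17 Jumada al-Awwal 1450 AH

Both dates share Julian Day Number 2462051; in the tabular Islamic calendar that is 17 Jumada al-Awwal 1450 AH.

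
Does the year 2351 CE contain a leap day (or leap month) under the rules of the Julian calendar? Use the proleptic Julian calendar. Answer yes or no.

2351 mod 4 = 3, so it is a common year in the Julian calendar.

no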